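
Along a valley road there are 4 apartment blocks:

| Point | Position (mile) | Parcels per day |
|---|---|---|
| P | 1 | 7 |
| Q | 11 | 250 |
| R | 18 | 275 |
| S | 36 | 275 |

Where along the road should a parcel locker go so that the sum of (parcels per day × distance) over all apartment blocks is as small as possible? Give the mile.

For a sum of weighted absolute distances on a line, the optimum is the weighted median (not the mean). Total weight W = 807; half-weight = 403.5.
Sort by position and accumulate weight:
  mile 1 (P, w=7) → cum 7
  mile 11 (Q, w=250) → cum 257
  mile 18 (R, w=275) → cum 532  ≥ 403.5 → median here
  mile 36 (S, w=275) → cum 807
Optimal location: mile 18.

x = 18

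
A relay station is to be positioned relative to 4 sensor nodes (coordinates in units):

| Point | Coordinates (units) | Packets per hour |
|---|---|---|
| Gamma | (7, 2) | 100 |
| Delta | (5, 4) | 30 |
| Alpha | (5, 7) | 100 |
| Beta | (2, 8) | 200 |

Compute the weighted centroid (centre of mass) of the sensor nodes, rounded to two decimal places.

(4.07, 6.09)

The minimiser of Σwᵢ‖p−pᵢ‖² is the weighted centroid p* = (Σwᵢpᵢ)/(Σwᵢ).
Σwᵢ = 430.
Σwᵢxᵢ = 100·7 + 30·5 + 100·5 + 200·2 = 1750.
Σwᵢyᵢ = 100·2 + 30·4 + 100·7 + 200·8 = 2620.
x* = 1750/430 = 4.07, y* = 2620/430 = 6.09.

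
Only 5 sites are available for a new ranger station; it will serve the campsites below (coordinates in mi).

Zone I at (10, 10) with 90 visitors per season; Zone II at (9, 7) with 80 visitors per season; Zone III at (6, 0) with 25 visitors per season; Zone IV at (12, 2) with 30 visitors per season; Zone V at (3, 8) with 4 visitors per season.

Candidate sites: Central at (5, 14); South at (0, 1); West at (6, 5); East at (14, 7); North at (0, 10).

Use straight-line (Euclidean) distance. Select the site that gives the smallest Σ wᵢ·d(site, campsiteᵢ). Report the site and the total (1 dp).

West, total 1207.9 mi

Total weighted distance at each candidate:
  Central (5, 14): total = 2014.2
  South (0, 1): total = 2619.9
  West (6, 5): total = 1207.9
  East (14, 7): total = 1321.5
  North (0, 10): total = 2397.6
Minimum is at West with total 1207.9 mi.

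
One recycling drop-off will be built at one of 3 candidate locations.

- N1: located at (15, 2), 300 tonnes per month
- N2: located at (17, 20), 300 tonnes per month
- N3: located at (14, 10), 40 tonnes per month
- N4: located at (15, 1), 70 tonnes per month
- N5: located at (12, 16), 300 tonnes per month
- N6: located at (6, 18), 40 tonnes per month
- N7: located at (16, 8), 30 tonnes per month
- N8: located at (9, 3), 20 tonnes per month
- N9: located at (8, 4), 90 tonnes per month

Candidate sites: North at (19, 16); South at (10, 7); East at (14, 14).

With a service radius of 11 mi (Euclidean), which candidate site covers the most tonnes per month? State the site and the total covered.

South, covering 850

Coverage radius r = 11 mi; a point is covered iff (Δx)²+(Δy)² ≤ 11² = 121.
  North (19, 16): covers {N2, N3, N5, N7} → 670
  South (10, 7): covers {N1, N3, N4, N5, N7, N8, N9} → 850
  East (14, 14): covers {N2, N3, N5, N6, N7} → 710
Maximum coverage at South: 850 tonnes per month.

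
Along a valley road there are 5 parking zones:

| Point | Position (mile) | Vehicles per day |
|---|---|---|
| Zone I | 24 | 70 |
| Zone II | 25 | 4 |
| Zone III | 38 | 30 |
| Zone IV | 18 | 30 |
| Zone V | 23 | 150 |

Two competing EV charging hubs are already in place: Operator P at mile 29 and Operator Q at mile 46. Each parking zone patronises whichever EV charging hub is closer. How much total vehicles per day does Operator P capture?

The indifferent point is the midpoint (29+46)/2 = 37.5; parking zones left of it (closer to Operator P at 29) go to Operator P, those right go to Operator Q.
  Zone IV at 18 (w=30) → Operator P
  Zone V at 23 (w=150) → Operator P
  Zone I at 24 (w=70) → Operator P
  Zone II at 25 (w=4) → Operator P
  Zone III at 38 (w=30) → Operator Q
Operator P captures 254; Operator Q captures 30.

254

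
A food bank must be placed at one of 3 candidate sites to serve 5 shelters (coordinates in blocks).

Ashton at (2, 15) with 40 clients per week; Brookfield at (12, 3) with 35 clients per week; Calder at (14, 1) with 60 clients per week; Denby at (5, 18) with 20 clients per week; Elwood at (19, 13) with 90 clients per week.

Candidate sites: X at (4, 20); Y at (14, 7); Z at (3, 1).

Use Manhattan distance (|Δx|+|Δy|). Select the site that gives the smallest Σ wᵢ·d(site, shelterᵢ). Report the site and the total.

Total weighted distance at each candidate:
  X (4, 20): total = 4935
  Y (14, 7): total = 2760
  Z (3, 1): total = 4545
Minimum is at Y with total 2760 blocks.

Y, total 2760 blocks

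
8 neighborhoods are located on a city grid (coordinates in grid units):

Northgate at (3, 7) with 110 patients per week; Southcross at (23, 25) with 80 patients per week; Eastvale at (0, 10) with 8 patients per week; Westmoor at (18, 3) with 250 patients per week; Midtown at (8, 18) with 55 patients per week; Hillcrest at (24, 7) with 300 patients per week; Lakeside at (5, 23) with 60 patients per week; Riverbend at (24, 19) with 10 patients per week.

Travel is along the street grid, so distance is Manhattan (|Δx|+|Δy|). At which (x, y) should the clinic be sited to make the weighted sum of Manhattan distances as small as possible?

Manhattan distance separates: Σwᵢ(|x−xᵢ|+|y−yᵢ|) = Σwᵢ|x−xᵢ| + Σwᵢ|y−yᵢ|, so x and y are optimised independently as 1-D weighted medians.
Total weight W = 873; half = 436.5.
x-coordinate, sorted with cumulative weight:
  x=0 (Eastvale, w=8) cum 8
  x=3 (Northgate, w=110) cum 118
  x=5 (Lakeside, w=60) cum 178
  x=8 (Midtown, w=55) cum 233
  x=18 (Westmoor, w=250) cum 483  ← median
  x=23 (Southcross, w=80) cum 563
  x=24 (Hillcrest, w=300) cum 863
  x=24 (Riverbend, w=10) cum 873
⇒ x* = 18
y-coordinate, sorted with cumulative weight:
  y=3 (Westmoor, w=250) cum 250
  y=7 (Northgate, w=110) cum 360
  y=7 (Hillcrest, w=300) cum 660  ← median
  y=10 (Eastvale, w=8) cum 668
  y=18 (Midtown, w=55) cum 723
  y=19 (Riverbend, w=10) cum 733
  y=23 (Lakeside, w=60) cum 793
  y=25 (Southcross, w=80) cum 873
⇒ y* = 7

(18, 7)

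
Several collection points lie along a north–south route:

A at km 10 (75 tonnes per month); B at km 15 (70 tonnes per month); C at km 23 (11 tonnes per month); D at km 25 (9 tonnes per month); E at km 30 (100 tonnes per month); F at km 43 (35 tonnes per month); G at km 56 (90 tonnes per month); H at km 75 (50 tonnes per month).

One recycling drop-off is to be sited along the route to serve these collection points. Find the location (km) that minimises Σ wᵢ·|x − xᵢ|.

x = 30

For a sum of weighted absolute distances on a line, the optimum is the weighted median (not the mean). Total weight W = 440; half-weight = 220.
Sort by position and accumulate weight:
  km 10 (A, w=75) → cum 75
  km 15 (B, w=70) → cum 145
  km 23 (C, w=11) → cum 156
  km 25 (D, w=9) → cum 165
  km 30 (E, w=100) → cum 265  ≥ 220 → median here
  km 43 (F, w=35) → cum 300
  km 56 (G, w=90) → cum 390
  km 75 (H, w=50) → cum 440
Optimal location: km 30.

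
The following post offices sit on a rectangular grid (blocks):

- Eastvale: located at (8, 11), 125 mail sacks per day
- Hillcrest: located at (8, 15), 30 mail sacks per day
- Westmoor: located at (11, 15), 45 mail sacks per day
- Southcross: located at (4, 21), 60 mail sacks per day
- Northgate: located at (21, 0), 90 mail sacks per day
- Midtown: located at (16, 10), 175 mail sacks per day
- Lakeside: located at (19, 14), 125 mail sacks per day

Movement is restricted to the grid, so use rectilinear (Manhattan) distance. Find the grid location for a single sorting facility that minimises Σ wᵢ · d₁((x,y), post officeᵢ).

(16, 11)

Manhattan distance separates: Σwᵢ(|x−xᵢ|+|y−yᵢ|) = Σwᵢ|x−xᵢ| + Σwᵢ|y−yᵢ|, so x and y are optimised independently as 1-D weighted medians.
Total weight W = 650; half = 325.
x-coordinate, sorted with cumulative weight:
  x=4 (Southcross, w=60) cum 60
  x=8 (Eastvale, w=125) cum 185
  x=8 (Hillcrest, w=30) cum 215
  x=11 (Westmoor, w=45) cum 260
  x=16 (Midtown, w=175) cum 435  ← median
  x=19 (Lakeside, w=125) cum 560
  x=21 (Northgate, w=90) cum 650
⇒ x* = 16
y-coordinate, sorted with cumulative weight:
  y=0 (Northgate, w=90) cum 90
  y=10 (Midtown, w=175) cum 265
  y=11 (Eastvale, w=125) cum 390  ← median
  y=14 (Lakeside, w=125) cum 515
  y=15 (Hillcrest, w=30) cum 545
  y=15 (Westmoor, w=45) cum 590
  y=21 (Southcross, w=60) cum 650
⇒ y* = 11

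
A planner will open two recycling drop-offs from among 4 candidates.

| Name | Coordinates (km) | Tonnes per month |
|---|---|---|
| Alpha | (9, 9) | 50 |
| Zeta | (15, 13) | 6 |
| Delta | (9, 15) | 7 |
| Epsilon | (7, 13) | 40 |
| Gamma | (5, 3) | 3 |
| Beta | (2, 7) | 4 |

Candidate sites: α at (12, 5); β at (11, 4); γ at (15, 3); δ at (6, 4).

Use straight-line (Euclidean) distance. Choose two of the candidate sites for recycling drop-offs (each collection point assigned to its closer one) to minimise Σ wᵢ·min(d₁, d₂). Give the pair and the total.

Evaluate every pair (each demand assigned to the nearer of the two):
  {α, δ}: total = 760.8
  {β, δ}: total = 793.1
  {α, β}: total = 807.9
  {α, γ}: total = 814.3
  {γ, δ}: total = 817.8
  {β, γ}: total = 856.8
Best pair: {α, δ} with total 760.8.

{α, δ}, total 760.8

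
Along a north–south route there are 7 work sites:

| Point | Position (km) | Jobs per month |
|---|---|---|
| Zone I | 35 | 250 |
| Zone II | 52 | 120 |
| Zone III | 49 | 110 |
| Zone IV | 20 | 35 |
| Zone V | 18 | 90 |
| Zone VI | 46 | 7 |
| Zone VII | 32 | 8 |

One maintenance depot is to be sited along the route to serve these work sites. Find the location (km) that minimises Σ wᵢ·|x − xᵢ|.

For a sum of weighted absolute distances on a line, the optimum is the weighted median (not the mean). Total weight W = 620; half-weight = 310.
Sort by position and accumulate weight:
  km 18 (Zone V, w=90) → cum 90
  km 20 (Zone IV, w=35) → cum 125
  km 32 (Zone VII, w=8) → cum 133
  km 35 (Zone I, w=250) → cum 383  ≥ 310 → median here
  km 46 (Zone VI, w=7) → cum 390
  km 49 (Zone III, w=110) → cum 500
  km 52 (Zone II, w=120) → cum 620
Optimal location: km 35.

x = 35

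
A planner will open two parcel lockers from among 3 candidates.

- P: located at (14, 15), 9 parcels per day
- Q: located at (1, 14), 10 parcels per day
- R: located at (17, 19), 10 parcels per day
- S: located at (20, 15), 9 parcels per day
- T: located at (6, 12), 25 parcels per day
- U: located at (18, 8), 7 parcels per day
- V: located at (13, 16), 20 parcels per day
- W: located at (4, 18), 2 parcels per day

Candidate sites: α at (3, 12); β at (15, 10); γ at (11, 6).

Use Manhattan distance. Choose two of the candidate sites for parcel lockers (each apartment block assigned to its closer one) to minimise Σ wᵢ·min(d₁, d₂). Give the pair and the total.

{α, β}, total 578

Evaluate every pair (each demand assigned to the nearer of the two):
  {α, β}: total = 578
  {α, γ}: total = 892
  {β, γ}: total = 942
Best pair: {α, β} with total 578.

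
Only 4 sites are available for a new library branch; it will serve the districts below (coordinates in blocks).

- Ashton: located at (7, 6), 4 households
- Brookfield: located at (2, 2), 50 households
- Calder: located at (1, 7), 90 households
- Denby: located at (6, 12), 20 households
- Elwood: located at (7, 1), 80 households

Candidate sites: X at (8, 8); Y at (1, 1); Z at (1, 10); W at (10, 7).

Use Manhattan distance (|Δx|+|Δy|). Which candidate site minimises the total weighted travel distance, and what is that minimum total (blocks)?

Total weighted distance at each candidate:
  X (8, 8): total = 2092
  Y (1, 1): total = 1484
  Z (1, 10): total = 2100
  W (10, 7): total = 2376
Minimum is at Y with total 1484 blocks.

Y, total 1484 blocks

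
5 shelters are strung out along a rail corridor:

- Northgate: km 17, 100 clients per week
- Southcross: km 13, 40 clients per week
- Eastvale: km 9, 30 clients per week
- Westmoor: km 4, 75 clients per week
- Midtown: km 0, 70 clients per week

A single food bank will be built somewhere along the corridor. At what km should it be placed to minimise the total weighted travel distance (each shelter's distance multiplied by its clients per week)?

x = 9

For a sum of weighted absolute distances on a line, the optimum is the weighted median (not the mean). Total weight W = 315; half-weight = 157.5.
Sort by position and accumulate weight:
  km 0 (Midtown, w=70) → cum 70
  km 4 (Westmoor, w=75) → cum 145
  km 9 (Eastvale, w=30) → cum 175  ≥ 157.5 → median here
  km 13 (Southcross, w=40) → cum 215
  km 17 (Northgate, w=100) → cum 315
Optimal location: km 9.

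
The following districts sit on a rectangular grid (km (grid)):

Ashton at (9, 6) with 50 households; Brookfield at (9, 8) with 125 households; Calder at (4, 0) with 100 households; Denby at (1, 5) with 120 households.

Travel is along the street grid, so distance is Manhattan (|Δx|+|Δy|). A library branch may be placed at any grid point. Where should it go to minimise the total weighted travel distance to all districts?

(4, 5)

Manhattan distance separates: Σwᵢ(|x−xᵢ|+|y−yᵢ|) = Σwᵢ|x−xᵢ| + Σwᵢ|y−yᵢ|, so x and y are optimised independently as 1-D weighted medians.
Total weight W = 395; half = 197.5.
x-coordinate, sorted with cumulative weight:
  x=1 (Denby, w=120) cum 120
  x=4 (Calder, w=100) cum 220  ← median
  x=9 (Ashton, w=50) cum 270
  x=9 (Brookfield, w=125) cum 395
⇒ x* = 4
y-coordinate, sorted with cumulative weight:
  y=0 (Calder, w=100) cum 100
  y=5 (Denby, w=120) cum 220  ← median
  y=6 (Ashton, w=50) cum 270
  y=8 (Brookfield, w=125) cum 395
⇒ y* = 5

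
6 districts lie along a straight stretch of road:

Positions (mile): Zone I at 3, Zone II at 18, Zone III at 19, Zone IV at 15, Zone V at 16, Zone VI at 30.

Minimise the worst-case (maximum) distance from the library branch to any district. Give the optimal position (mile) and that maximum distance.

location 16.5, max distance 13.5

The 1-center on a line is the midpoint of the two extreme points: leftmost at 3, rightmost at 30.
Optimal location = (3 + 30)/2 = 16.5; maximum distance = (30 − 3)/2 = 13.5.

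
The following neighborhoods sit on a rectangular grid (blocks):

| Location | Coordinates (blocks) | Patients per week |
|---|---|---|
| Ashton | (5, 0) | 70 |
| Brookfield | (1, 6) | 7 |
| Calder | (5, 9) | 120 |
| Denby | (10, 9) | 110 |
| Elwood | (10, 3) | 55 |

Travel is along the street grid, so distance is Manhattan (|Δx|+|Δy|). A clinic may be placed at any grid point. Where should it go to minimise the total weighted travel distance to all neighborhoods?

(5, 9)

Manhattan distance separates: Σwᵢ(|x−xᵢ|+|y−yᵢ|) = Σwᵢ|x−xᵢ| + Σwᵢ|y−yᵢ|, so x and y are optimised independently as 1-D weighted medians.
Total weight W = 362; half = 181.
x-coordinate, sorted with cumulative weight:
  x=1 (Brookfield, w=7) cum 7
  x=5 (Ashton, w=70) cum 77
  x=5 (Calder, w=120) cum 197  ← median
  x=10 (Denby, w=110) cum 307
  x=10 (Elwood, w=55) cum 362
⇒ x* = 5
y-coordinate, sorted with cumulative weight:
  y=0 (Ashton, w=70) cum 70
  y=3 (Elwood, w=55) cum 125
  y=6 (Brookfield, w=7) cum 132
  y=9 (Calder, w=120) cum 252  ← median
  y=9 (Denby, w=110) cum 362
⇒ y* = 9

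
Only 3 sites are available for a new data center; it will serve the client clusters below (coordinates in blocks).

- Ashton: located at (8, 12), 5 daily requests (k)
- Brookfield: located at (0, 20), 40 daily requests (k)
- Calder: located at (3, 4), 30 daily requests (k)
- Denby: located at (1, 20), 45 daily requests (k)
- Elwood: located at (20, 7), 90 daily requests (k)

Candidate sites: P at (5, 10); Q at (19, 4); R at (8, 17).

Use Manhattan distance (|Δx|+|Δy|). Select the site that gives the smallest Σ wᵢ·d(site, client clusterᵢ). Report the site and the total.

Total weighted distance at each candidate:
  P (5, 10): total = 3115
  Q (19, 4): total = 3865
  R (8, 17): total = 3435
Minimum is at P with total 3115 blocks.

P, total 3115 blocks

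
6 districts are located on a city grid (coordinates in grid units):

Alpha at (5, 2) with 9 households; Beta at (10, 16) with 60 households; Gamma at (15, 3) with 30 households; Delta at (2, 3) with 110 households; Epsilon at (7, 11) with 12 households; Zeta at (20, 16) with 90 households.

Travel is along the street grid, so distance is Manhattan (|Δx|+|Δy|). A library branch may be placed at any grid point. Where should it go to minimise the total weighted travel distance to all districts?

(10, 11)

Manhattan distance separates: Σwᵢ(|x−xᵢ|+|y−yᵢ|) = Σwᵢ|x−xᵢ| + Σwᵢ|y−yᵢ|, so x and y are optimised independently as 1-D weighted medians.
Total weight W = 311; half = 155.5.
x-coordinate, sorted with cumulative weight:
  x=2 (Delta, w=110) cum 110
  x=5 (Alpha, w=9) cum 119
  x=7 (Epsilon, w=12) cum 131
  x=10 (Beta, w=60) cum 191  ← median
  x=15 (Gamma, w=30) cum 221
  x=20 (Zeta, w=90) cum 311
⇒ x* = 10
y-coordinate, sorted with cumulative weight:
  y=2 (Alpha, w=9) cum 9
  y=3 (Gamma, w=30) cum 39
  y=3 (Delta, w=110) cum 149
  y=11 (Epsilon, w=12) cum 161  ← median
  y=16 (Beta, w=60) cum 221
  y=16 (Zeta, w=90) cum 311
⇒ y* = 11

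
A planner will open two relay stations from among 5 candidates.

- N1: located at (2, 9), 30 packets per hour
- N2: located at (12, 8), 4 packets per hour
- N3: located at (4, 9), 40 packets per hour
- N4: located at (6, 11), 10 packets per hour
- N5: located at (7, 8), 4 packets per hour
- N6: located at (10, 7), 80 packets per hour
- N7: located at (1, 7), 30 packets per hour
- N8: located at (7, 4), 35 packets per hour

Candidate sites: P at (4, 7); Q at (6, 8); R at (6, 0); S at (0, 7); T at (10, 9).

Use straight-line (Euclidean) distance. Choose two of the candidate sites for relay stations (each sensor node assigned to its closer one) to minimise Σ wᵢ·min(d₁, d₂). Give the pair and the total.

Evaluate every pair (each demand assigned to the nearer of the two):
  {P, T}: total = 629.7
  {Q, T}: total = 713.4
  {S, T}: total = 724.1
  {Q, S}: total = 736.5
  {P, Q}: total = 787.0
  {Q, R}: total = 898.3
  {P, S}: total = 913.0
  {P, R}: total = 968.8
  {R, T}: total = 1108.7
  {R, S}: total = 1223.4
Best pair: {P, T} with total 629.7.

{P, T}, total 629.7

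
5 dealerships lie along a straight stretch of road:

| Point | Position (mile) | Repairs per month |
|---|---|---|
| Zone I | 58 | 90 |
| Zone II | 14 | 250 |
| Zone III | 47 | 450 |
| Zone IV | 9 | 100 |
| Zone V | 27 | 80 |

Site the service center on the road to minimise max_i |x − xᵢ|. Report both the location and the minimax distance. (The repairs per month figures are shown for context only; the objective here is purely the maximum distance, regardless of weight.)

The 1-center on a line is the midpoint of the two extreme points: leftmost at 9, rightmost at 58.
Optimal location = (9 + 58)/2 = 33.5; maximum distance = (58 − 9)/2 = 24.5.

location 33.5, max distance 24.5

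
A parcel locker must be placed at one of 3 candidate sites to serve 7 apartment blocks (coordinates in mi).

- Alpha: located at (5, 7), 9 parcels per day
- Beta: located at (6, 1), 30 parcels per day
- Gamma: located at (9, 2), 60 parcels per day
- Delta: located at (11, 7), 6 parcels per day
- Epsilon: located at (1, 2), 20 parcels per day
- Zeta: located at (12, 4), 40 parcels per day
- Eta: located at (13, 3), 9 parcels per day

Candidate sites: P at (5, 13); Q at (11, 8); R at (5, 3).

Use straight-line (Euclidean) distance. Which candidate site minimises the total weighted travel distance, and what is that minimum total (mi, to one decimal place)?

R, total 831.0 mi

Total weighted distance at each candidate:
  P (5, 13): total = 1973.9
  Q (11, 8): total = 1144.9
  R (5, 3): total = 831.0
Minimum is at R with total 831.0 mi.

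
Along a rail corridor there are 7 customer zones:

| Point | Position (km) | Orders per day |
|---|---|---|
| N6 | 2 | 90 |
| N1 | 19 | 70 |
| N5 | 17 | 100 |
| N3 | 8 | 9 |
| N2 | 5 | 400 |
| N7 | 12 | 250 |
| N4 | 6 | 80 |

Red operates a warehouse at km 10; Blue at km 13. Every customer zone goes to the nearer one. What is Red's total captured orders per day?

The indifferent point is the midpoint (10+13)/2 = 11.5; customer zones left of it (closer to Red at 10) go to Red, those right go to Blue.
  N6 at 2 (w=90) → Red
  N2 at 5 (w=400) → Red
  N4 at 6 (w=80) → Red
  N3 at 8 (w=9) → Red
  N7 at 12 (w=250) → Blue
  N5 at 17 (w=100) → Blue
  N1 at 19 (w=70) → Blue
Red captures 579; Blue captures 420.

579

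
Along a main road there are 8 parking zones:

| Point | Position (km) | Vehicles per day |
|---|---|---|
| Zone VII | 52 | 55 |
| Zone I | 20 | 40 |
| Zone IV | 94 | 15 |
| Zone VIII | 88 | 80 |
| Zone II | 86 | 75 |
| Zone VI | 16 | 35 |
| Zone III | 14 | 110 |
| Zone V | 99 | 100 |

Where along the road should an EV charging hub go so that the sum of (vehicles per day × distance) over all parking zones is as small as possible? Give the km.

x = 86

For a sum of weighted absolute distances on a line, the optimum is the weighted median (not the mean). Total weight W = 510; half-weight = 255.
Sort by position and accumulate weight:
  km 14 (Zone III, w=110) → cum 110
  km 16 (Zone VI, w=35) → cum 145
  km 20 (Zone I, w=40) → cum 185
  km 52 (Zone VII, w=55) → cum 240
  km 86 (Zone II, w=75) → cum 315  ≥ 255 → median here
  km 88 (Zone VIII, w=80) → cum 395
  km 94 (Zone IV, w=15) → cum 410
  km 99 (Zone V, w=100) → cum 510
Optimal location: km 86.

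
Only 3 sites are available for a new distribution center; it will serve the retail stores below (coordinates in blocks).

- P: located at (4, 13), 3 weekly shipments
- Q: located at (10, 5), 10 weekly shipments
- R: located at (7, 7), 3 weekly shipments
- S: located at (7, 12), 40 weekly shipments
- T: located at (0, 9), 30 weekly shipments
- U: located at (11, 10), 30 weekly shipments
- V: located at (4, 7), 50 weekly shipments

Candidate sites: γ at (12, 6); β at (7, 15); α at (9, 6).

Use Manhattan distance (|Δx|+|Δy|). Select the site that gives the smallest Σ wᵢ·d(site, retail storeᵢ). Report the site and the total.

α, total 1225 blocks

Total weighted distance at each candidate:
  γ (12, 6): total = 1583
  β (7, 15): total = 1499
  α (9, 6): total = 1225
Minimum is at α with total 1225 blocks.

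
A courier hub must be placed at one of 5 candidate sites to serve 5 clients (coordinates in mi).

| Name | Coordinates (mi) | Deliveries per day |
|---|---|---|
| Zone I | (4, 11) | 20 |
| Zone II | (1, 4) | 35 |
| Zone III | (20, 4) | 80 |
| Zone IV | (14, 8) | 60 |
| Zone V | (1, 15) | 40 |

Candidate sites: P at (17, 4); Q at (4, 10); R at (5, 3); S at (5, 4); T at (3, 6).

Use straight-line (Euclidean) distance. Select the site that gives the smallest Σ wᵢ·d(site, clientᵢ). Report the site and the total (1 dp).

P, total 2172.0 mi

Total weighted distance at each candidate:
  P (17, 4): total = 2172.0
  Q (4, 10): total = 2466.9
  R (5, 3): total = 2631.9
  S (5, 4): total = 2540.5
  T (3, 6): total = 2610.0
Minimum is at P with total 2172.0 mi.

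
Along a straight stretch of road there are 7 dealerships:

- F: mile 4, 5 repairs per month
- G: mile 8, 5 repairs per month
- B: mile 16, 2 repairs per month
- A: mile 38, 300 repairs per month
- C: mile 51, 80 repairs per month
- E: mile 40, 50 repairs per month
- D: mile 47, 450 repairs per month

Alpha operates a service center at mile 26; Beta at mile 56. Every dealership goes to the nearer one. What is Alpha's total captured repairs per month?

362

The indifferent point is the midpoint (26+56)/2 = 41; dealerships left of it (closer to Alpha at 26) go to Alpha, those right go to Beta.
  F at 4 (w=5) → Alpha
  G at 8 (w=5) → Alpha
  B at 16 (w=2) → Alpha
  A at 38 (w=300) → Alpha
  E at 40 (w=50) → Alpha
  D at 47 (w=450) → Beta
  C at 51 (w=80) → Beta
Alpha captures 362; Beta captures 530.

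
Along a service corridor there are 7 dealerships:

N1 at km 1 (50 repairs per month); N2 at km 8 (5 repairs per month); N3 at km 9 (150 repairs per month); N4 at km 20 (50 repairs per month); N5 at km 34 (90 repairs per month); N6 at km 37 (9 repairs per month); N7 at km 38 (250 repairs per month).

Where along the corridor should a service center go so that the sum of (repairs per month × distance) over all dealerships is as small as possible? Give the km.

For a sum of weighted absolute distances on a line, the optimum is the weighted median (not the mean). Total weight W = 604; half-weight = 302.
Sort by position and accumulate weight:
  km 1 (N1, w=50) → cum 50
  km 8 (N2, w=5) → cum 55
  km 9 (N3, w=150) → cum 205
  km 20 (N4, w=50) → cum 255
  km 34 (N5, w=90) → cum 345  ≥ 302 → median here
  km 37 (N6, w=9) → cum 354
  km 38 (N7, w=250) → cum 604
Optimal location: km 34.

x = 34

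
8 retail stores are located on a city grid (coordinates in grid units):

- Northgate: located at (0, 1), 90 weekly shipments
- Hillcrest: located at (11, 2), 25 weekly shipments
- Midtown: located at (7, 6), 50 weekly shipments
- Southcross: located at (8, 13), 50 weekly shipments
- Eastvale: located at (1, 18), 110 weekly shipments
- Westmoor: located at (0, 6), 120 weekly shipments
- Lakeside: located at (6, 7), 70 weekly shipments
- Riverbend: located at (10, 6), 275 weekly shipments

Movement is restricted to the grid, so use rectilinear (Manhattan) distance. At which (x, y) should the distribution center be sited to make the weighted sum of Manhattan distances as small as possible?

(7, 6)

Manhattan distance separates: Σwᵢ(|x−xᵢ|+|y−yᵢ|) = Σwᵢ|x−xᵢ| + Σwᵢ|y−yᵢ|, so x and y are optimised independently as 1-D weighted medians.
Total weight W = 790; half = 395.
x-coordinate, sorted with cumulative weight:
  x=0 (Northgate, w=90) cum 90
  x=0 (Westmoor, w=120) cum 210
  x=1 (Eastvale, w=110) cum 320
  x=6 (Lakeside, w=70) cum 390
  x=7 (Midtown, w=50) cum 440  ← median
  x=8 (Southcross, w=50) cum 490
  x=10 (Riverbend, w=275) cum 765
  x=11 (Hillcrest, w=25) cum 790
⇒ x* = 7
y-coordinate, sorted with cumulative weight:
  y=1 (Northgate, w=90) cum 90
  y=2 (Hillcrest, w=25) cum 115
  y=6 (Midtown, w=50) cum 165
  y=6 (Westmoor, w=120) cum 285
  y=6 (Riverbend, w=275) cum 560  ← median
  y=7 (Lakeside, w=70) cum 630
  y=13 (Southcross, w=50) cum 680
  y=18 (Eastvale, w=110) cum 790
⇒ y* = 6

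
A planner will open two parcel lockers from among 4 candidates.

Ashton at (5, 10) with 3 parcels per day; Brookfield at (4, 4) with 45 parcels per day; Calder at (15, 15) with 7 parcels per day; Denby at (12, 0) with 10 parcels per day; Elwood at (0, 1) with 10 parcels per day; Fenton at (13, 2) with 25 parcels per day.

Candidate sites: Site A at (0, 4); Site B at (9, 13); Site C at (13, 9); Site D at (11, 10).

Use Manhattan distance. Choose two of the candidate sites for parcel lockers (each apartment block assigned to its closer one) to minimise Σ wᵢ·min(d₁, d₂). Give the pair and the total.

{Site A, Site C}, total 568

Evaluate every pair (each demand assigned to the nearer of the two):
  {Site A, Site C}: total = 568
  {Site A, Site D}: total = 651
  {Site A, Site B}: total = 822
  {Site C, Site D}: total = 1134
  {Site B, Site C}: total = 1192
  {Site B, Site D}: total = 1219
Best pair: {Site A, Site C} with total 568.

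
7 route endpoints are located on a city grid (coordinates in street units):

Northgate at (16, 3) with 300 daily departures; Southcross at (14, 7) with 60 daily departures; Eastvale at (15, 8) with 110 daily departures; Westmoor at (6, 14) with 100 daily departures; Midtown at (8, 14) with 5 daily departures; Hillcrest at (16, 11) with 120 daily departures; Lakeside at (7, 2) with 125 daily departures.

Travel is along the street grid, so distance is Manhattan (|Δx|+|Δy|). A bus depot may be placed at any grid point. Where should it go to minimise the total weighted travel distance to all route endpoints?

(16, 3)

Manhattan distance separates: Σwᵢ(|x−xᵢ|+|y−yᵢ|) = Σwᵢ|x−xᵢ| + Σwᵢ|y−yᵢ|, so x and y are optimised independently as 1-D weighted medians.
Total weight W = 820; half = 410.
x-coordinate, sorted with cumulative weight:
  x=6 (Westmoor, w=100) cum 100
  x=7 (Lakeside, w=125) cum 225
  x=8 (Midtown, w=5) cum 230
  x=14 (Southcross, w=60) cum 290
  x=15 (Eastvale, w=110) cum 400
  x=16 (Northgate, w=300) cum 700  ← median
  x=16 (Hillcrest, w=120) cum 820
⇒ x* = 16
y-coordinate, sorted with cumulative weight:
  y=2 (Lakeside, w=125) cum 125
  y=3 (Northgate, w=300) cum 425  ← median
  y=7 (Southcross, w=60) cum 485
  y=8 (Eastvale, w=110) cum 595
  y=11 (Hillcrest, w=120) cum 715
  y=14 (Westmoor, w=100) cum 815
  y=14 (Midtown, w=5) cum 820
⇒ y* = 3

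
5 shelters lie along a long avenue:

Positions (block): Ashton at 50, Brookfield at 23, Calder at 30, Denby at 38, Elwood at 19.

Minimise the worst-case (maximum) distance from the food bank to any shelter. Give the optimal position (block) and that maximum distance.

The 1-center on a line is the midpoint of the two extreme points: leftmost at 19, rightmost at 50.
Optimal location = (19 + 50)/2 = 34.5; maximum distance = (50 − 19)/2 = 15.5.

location 34.5, max distance 15.5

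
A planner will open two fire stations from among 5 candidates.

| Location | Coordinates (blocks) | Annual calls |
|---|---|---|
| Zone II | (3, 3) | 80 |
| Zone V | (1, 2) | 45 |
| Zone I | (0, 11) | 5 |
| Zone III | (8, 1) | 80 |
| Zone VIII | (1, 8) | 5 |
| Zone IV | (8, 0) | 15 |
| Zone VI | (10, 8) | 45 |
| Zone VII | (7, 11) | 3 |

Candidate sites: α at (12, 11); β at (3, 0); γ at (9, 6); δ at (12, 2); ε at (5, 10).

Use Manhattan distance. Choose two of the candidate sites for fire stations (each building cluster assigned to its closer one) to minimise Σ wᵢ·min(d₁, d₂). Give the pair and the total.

Evaluate every pair (each demand assigned to the nearer of the two):
  {β, γ}: total = 1251
  {α, β}: total = 1325
  {β, ε}: total = 1359
  {β, δ}: total = 1417
  {γ, δ}: total = 1981
  {γ, ε}: total = 2049
  {δ, ε}: total = 2089
  {α, γ}: total = 2105
  {α, δ}: total = 2155
  {α, ε}: total = 2709
Best pair: {β, γ} with total 1251.

{β, γ}, total 1251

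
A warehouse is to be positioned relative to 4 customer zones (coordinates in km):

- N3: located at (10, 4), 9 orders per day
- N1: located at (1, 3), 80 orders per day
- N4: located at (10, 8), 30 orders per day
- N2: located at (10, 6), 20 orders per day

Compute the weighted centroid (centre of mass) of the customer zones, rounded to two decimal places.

The minimiser of Σwᵢ‖p−pᵢ‖² is the weighted centroid p* = (Σwᵢpᵢ)/(Σwᵢ).
Σwᵢ = 139.
Σwᵢxᵢ = 9·10 + 80·1 + 30·10 + 20·10 = 670.
Σwᵢyᵢ = 9·4 + 80·3 + 30·8 + 20·6 = 636.
x* = 670/139 = 4.82, y* = 636/139 = 4.58.

(4.82, 4.58)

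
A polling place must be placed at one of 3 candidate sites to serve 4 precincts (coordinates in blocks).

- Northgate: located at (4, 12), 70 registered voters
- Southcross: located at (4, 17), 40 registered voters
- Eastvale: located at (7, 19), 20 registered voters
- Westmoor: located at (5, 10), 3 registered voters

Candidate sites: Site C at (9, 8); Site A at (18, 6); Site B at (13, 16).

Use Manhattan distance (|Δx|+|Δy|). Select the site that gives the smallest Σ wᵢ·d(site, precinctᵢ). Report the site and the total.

Site C, total 1468 blocks

Total weighted distance at each candidate:
  Site C (9, 8): total = 1468
  Site A (18, 6): total = 2931
  Site B (13, 16): total = 1532
Minimum is at Site C with total 1468 blocks.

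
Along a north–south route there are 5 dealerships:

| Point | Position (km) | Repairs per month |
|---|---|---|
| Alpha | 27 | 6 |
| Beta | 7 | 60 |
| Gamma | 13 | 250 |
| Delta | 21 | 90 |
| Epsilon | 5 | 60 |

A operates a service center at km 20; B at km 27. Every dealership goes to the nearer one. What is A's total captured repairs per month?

460

The indifferent point is the midpoint (20+27)/2 = 23.5; dealerships left of it (closer to A at 20) go to A, those right go to B.
  Epsilon at 5 (w=60) → A
  Beta at 7 (w=60) → A
  Gamma at 13 (w=250) → A
  Delta at 21 (w=90) → A
  Alpha at 27 (w=6) → B
A captures 460; B captures 6.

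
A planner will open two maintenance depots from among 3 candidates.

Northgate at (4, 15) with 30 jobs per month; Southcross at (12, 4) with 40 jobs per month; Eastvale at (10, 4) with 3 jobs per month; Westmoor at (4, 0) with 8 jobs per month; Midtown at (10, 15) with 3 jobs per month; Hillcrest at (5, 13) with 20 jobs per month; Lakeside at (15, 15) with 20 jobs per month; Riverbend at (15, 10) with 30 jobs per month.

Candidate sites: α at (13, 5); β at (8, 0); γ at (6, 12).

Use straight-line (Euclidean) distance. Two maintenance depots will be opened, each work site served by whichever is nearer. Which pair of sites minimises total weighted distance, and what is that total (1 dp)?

{α, γ}, total 651.2

Evaluate every pair (each demand assigned to the nearer of the two):
  {α, γ}: total = 651.2
  {β, γ}: total = 889.5
  {α, β}: total = 1124.8
Best pair: {α, γ} with total 651.2.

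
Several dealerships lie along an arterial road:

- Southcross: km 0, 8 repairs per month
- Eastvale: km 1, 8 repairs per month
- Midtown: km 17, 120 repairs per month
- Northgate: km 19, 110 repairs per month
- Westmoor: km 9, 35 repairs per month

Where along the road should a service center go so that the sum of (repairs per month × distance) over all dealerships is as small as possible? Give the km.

For a sum of weighted absolute distances on a line, the optimum is the weighted median (not the mean). Total weight W = 281; half-weight = 140.5.
Sort by position and accumulate weight:
  km 0 (Southcross, w=8) → cum 8
  km 1 (Eastvale, w=8) → cum 16
  km 9 (Westmoor, w=35) → cum 51
  km 17 (Midtown, w=120) → cum 171  ≥ 140.5 → median here
  km 19 (Northgate, w=110) → cum 281
Optimal location: km 17.

x = 17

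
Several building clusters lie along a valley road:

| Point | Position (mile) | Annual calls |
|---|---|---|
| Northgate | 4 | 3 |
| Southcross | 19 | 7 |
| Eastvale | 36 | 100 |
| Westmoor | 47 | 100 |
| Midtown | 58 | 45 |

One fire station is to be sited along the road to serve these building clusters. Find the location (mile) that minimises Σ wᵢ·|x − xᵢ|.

x = 47

For a sum of weighted absolute distances on a line, the optimum is the weighted median (not the mean). Total weight W = 255; half-weight = 127.5.
Sort by position and accumulate weight:
  mile 4 (Northgate, w=3) → cum 3
  mile 19 (Southcross, w=7) → cum 10
  mile 36 (Eastvale, w=100) → cum 110
  mile 47 (Westmoor, w=100) → cum 210  ≥ 127.5 → median here
  mile 58 (Midtown, w=45) → cum 255
Optimal location: mile 47.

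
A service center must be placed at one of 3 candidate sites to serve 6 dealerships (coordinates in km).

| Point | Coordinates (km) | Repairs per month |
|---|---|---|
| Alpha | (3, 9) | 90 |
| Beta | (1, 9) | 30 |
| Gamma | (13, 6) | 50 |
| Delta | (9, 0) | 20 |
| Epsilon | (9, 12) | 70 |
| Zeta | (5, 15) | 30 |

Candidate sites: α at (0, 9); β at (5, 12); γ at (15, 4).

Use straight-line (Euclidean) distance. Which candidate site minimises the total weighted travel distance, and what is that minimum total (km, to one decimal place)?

Total weighted distance at each candidate:
  α (0, 9): total = 2120.0
  β (5, 12): total = 1597.5
  γ (15, 4): total = 3047.6
Minimum is at β with total 1597.5 km.

β, total 1597.5 km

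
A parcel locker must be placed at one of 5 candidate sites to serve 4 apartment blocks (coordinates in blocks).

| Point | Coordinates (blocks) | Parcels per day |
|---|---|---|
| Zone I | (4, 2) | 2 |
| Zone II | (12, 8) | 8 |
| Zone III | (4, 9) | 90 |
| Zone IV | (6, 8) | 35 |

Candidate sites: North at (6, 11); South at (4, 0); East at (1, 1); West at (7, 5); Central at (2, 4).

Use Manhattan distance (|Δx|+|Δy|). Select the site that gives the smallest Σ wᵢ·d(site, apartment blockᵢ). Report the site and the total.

Total weighted distance at each candidate:
  North (6, 11): total = 559
  South (4, 0): total = 1292
  East (1, 1): total = 1562
  West (7, 5): total = 846
  Central (2, 4): total = 1030
Minimum is at North with total 559 blocks.

North, total 559 blocks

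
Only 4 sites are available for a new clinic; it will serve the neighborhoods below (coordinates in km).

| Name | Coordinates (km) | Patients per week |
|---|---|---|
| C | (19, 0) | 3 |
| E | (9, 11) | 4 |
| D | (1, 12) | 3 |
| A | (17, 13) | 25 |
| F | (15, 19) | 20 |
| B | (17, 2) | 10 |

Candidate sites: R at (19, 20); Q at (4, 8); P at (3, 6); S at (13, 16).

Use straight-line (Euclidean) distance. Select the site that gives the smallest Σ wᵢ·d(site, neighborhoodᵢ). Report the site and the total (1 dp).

Total weighted distance at each candidate:
  R (19, 20): total = 618.5
  Q (4, 8): total = 891.8
  P (3, 6): total = 992.2
  S (13, 16): total = 457.5
Minimum is at S with total 457.5 km.

S, total 457.5 km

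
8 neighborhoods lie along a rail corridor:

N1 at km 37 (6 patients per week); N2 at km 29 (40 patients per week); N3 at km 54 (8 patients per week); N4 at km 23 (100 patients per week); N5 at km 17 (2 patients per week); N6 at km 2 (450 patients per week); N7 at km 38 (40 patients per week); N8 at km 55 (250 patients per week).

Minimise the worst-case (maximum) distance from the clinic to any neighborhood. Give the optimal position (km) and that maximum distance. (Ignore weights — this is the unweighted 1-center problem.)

location 28.5, max distance 26.5

The 1-center on a line is the midpoint of the two extreme points: leftmost at 2, rightmost at 55.
Optimal location = (2 + 55)/2 = 28.5; maximum distance = (55 − 2)/2 = 26.5.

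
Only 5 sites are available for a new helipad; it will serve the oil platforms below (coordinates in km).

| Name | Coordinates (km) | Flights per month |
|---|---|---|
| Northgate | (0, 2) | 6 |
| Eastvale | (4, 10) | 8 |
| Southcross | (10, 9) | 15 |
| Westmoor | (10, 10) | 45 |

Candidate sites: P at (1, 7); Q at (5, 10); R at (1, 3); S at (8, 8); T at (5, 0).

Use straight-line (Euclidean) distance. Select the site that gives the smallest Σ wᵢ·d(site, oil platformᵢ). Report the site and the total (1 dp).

Total weighted distance at each candidate:
  P (1, 7): total = 629.7
  Q (5, 10): total = 366.1
  R (1, 3): total = 744.7
  S (8, 8): total = 256.6
  T (5, 0): total = 770.3
Minimum is at S with total 256.6 km.

S, total 256.6 km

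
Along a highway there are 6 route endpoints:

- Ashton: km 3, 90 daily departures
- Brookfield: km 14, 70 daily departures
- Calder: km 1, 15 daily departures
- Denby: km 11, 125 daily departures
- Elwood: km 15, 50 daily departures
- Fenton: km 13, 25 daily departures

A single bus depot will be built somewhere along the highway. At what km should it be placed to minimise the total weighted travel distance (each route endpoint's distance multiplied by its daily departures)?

x = 11

For a sum of weighted absolute distances on a line, the optimum is the weighted median (not the mean). Total weight W = 375; half-weight = 187.5.
Sort by position and accumulate weight:
  km 1 (Calder, w=15) → cum 15
  km 3 (Ashton, w=90) → cum 105
  km 11 (Denby, w=125) → cum 230  ≥ 187.5 → median here
  km 13 (Fenton, w=25) → cum 255
  km 14 (Brookfield, w=70) → cum 325
  km 15 (Elwood, w=50) → cum 375
Optimal location: km 11.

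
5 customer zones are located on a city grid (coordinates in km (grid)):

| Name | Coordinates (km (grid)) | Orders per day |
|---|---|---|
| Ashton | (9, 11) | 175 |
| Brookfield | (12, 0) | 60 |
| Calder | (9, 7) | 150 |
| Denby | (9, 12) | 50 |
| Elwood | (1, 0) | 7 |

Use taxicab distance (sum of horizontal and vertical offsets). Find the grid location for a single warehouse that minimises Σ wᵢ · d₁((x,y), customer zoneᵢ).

Manhattan distance separates: Σwᵢ(|x−xᵢ|+|y−yᵢ|) = Σwᵢ|x−xᵢ| + Σwᵢ|y−yᵢ|, so x and y are optimised independently as 1-D weighted medians.
Total weight W = 442; half = 221.
x-coordinate, sorted with cumulative weight:
  x=1 (Elwood, w=7) cum 7
  x=9 (Ashton, w=175) cum 182
  x=9 (Calder, w=150) cum 332  ← median
  x=9 (Denby, w=50) cum 382
  x=12 (Brookfield, w=60) cum 442
⇒ x* = 9
y-coordinate, sorted with cumulative weight:
  y=0 (Brookfield, w=60) cum 60
  y=0 (Elwood, w=7) cum 67
  y=7 (Calder, w=150) cum 217
  y=11 (Ashton, w=175) cum 392  ← median
  y=12 (Denby, w=50) cum 442
⇒ y* = 11

(9, 11)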